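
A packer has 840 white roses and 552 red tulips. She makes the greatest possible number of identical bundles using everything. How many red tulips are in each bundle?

Number of bundles = gcd(840, 552).
840 = 2^3 × 3 × 5 × 7
552 = 2^3 × 3 × 23
gcd(840, 552) = 2^3 × 3 = 24.
red tulips per bundle = 552 / 24 = 23.

23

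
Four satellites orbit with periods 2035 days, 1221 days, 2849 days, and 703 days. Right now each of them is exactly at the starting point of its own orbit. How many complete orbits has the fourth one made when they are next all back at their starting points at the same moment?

1155 orbits

The first common completion time is the LCM of the periods.
2035 = 5 × 11 × 37
1221 = 3 × 11 × 37
2849 = 7 × 11 × 37
703 = 19 × 37
LCM(2035, 1221, 2849, 703) = 3 × 5 × 7 × 11 × 19 × 37 = 811965.
Orbits for period 703: 811965 / 703 = 1155.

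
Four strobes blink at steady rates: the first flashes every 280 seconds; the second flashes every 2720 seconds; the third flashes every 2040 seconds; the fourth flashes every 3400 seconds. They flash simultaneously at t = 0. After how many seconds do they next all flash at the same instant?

285600 seconds

We need the least common multiple of the intervals.
280 = 2^3 × 5 × 7
2720 = 2^5 × 5 × 17
2040 = 2^3 × 3 × 5 × 17
3400 = 2^3 × 5^2 × 17
LCM(280, 2720, 2040, 3400) = 2^5 × 3 × 5^2 × 7 × 17 = 285600.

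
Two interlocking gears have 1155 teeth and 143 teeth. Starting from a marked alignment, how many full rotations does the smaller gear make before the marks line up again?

All finish a whole number of cycles simultaneously at t = LCM of the periods.
1155 = 3 × 5 × 7 × 11
143 = 11 × 13
LCM(1155, 143) = 3 × 5 × 7 × 11 × 13 = 15015.
Rotations for period 143: 15015 / 143 = 105.

105 rotations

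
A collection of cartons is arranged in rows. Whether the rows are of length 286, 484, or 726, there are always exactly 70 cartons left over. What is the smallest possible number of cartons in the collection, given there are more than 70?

18946

N − 70 must be a common multiple of 286, 484, and 726.
286 = 2 × 11 × 13
484 = 2^2 × 11^2
726 = 2 × 3 × 11^2
LCM(286, 484, 726) = 2^2 × 3 × 11^2 × 13 = 18876.
Smallest N > 70 is LCM + 70 = 18876 + 70 = 18946.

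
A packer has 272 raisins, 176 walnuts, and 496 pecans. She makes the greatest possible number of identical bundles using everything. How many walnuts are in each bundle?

11

Number of bundles = gcd(272, 176, 496).
272 = 2^4 × 17
176 = 2^4 × 11
496 = 2^4 × 31
gcd(272, 176, 496) = 2^4 = 16.
walnuts per bundle = 176 / 16 = 11.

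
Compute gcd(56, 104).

8

56 = 2^3 × 7
104 = 2^3 × 13
gcd(56, 104) = 2^3 = 8.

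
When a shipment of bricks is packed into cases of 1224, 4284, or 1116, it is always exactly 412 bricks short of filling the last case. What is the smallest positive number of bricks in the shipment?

265196

Being 412 short of a full case of size k means N ≡ −412 (mod k), i.e. N + 412 is a multiple of each size.
1224 = 2^3 × 3^2 × 17
4284 = 2^2 × 3^2 × 7 × 17
1116 = 2^2 × 3^2 × 31
LCM(1224, 4284, 1116) = 2^3 × 3^2 × 7 × 17 × 31 = 265608.
Smallest positive N is 265608 − 412 = 265196.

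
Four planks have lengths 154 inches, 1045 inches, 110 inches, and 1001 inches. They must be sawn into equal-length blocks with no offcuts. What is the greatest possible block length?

11 inches

The block length must divide every plank, so the greatest is gcd(154, 1045, 110, 1001).
154 = 2 × 7 × 11
1045 = 5 × 11 × 19
110 = 2 × 5 × 11
1001 = 7 × 11 × 13
gcd(154, 1045, 110, 1001) = 11.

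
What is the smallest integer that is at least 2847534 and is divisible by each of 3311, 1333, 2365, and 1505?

The integer must be a common multiple of 3311, 1333, 2365, and 1505, so a multiple of their LCM.
3311 = 7 × 11 × 43
1333 = 31 × 43
2365 = 5 × 11 × 43
1505 = 5 × 7 × 43
LCM(3311, 1333, 2365, 1505) = 5 × 7 × 11 × 31 × 43 = 513205.
Smallest multiple of 513205 that is ≥ 2847534: ⌈2847534/513205⌉ × 513205 = 6 × 513205 = 3079230.

3079230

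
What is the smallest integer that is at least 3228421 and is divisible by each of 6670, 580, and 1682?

3481740

The integer must be a common multiple of 6670, 580, and 1682, so a multiple of their LCM.
6670 = 2 × 5 × 23 × 29
580 = 2^2 × 5 × 29
1682 = 2 × 29^2
LCM(6670, 580, 1682) = 2^2 × 5 × 23 × 29^2 = 386860.
Smallest multiple of 386860 that is ≥ 3228421: ⌈3228421/386860⌉ × 386860 = 9 × 386860 = 3481740.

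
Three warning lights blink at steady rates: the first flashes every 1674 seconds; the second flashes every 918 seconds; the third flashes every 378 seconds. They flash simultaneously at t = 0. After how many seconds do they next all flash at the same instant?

The first simultaneous occurrence is after LCM of the individual periods.
1674 = 2 × 3^3 × 31
918 = 2 × 3^3 × 17
378 = 2 × 3^3 × 7
LCM(1674, 918, 378) = 2 × 3^3 × 7 × 17 × 31 = 199206.

199206 seconds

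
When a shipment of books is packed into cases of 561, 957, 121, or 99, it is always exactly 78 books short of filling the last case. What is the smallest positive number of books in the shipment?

536799

Being 78 short of a full case of size k means N ≡ −78 (mod k), i.e. N + 78 is a multiple of each size.
561 = 3 × 11 × 17
957 = 3 × 11 × 29
121 = 11^2
99 = 3^2 × 11
LCM(561, 957, 121, 99) = 3^2 × 11^2 × 17 × 29 = 536877.
Smallest positive N is 536877 − 78 = 536799.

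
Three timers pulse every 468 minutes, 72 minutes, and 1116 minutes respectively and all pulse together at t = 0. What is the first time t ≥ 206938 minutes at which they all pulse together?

232128 minutes

Joint pulses occur at multiples of LCM(468, 72, 1116).
468 = 2^2 × 3^2 × 13
72 = 2^3 × 3^2
1116 = 2^2 × 3^2 × 31
LCM(468, 72, 1116) = 2^3 × 3^2 × 13 × 31 = 29016.
Smallest multiple of 29016 that is ≥ 206938: ⌈206938/29016⌉ × 29016 = 8 × 29016 = 232128.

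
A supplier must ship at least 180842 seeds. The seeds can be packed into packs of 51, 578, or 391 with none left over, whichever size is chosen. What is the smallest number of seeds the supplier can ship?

The number of seeds must be a common multiple of 51, 578, and 391, so a multiple of their LCM.
51 = 3 × 17
578 = 2 × 17^2
391 = 17 × 23
LCM(51, 578, 391) = 2 × 3 × 17^2 × 23 = 39882.
Smallest multiple of 39882 that is ≥ 180842: ⌈180842/39882⌉ × 39882 = 5 × 39882 = 199410.

199410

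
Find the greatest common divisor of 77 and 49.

7

77 = 7 × 11
49 = 7^2
gcd(77, 49) = 7.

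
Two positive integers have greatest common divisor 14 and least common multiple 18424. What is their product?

For any two positive integers, gcd × lcm = product = 14 × 18424 = 257936.

257936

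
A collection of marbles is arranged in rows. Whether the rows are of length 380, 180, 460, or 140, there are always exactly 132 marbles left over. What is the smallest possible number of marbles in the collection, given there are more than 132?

550752

N − 132 must be a common multiple of 380, 180, 460, and 140.
380 = 2^2 × 5 × 19
180 = 2^2 × 3^2 × 5
460 = 2^2 × 5 × 23
140 = 2^2 × 5 × 7
LCM(380, 180, 460, 140) = 2^2 × 3^2 × 5 × 7 × 19 × 23 = 550620.
Smallest N > 132 is LCM + 132 = 550620 + 132 = 550752.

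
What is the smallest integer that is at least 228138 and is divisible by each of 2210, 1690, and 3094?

The integer must be a common multiple of 2210, 1690, and 3094, so a multiple of their LCM.
2210 = 2 × 5 × 13 × 17
1690 = 2 × 5 × 13^2
3094 = 2 × 7 × 13 × 17
LCM(2210, 1690, 3094) = 2 × 5 × 7 × 13^2 × 17 = 201110.
Smallest multiple of 201110 that is ≥ 228138: ⌈228138/201110⌉ × 201110 = 2 × 201110 = 402220.

402220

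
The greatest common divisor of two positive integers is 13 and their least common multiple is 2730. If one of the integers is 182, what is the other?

For two integers, gcd × lcm = product, so the other is (13 × 2730) / 182 = 35490 / 182 = 195.

195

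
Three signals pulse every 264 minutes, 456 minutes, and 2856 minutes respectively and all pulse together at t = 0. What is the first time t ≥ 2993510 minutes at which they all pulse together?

Joint pulses occur at multiples of LCM(264, 456, 2856).
264 = 2^3 × 3 × 11
456 = 2^3 × 3 × 19
2856 = 2^3 × 3 × 7 × 17
LCM(264, 456, 2856) = 2^3 × 3 × 7 × 11 × 17 × 19 = 596904.
Smallest multiple of 596904 that is ≥ 2993510: ⌈2993510/596904⌉ × 596904 = 6 × 596904 = 3581424.

3581424 minutes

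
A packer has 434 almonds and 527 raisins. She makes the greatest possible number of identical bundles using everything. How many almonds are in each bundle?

Number of bundles = gcd(434, 527).
434 = 2 × 7 × 31
527 = 17 × 31
gcd(434, 527) = 31.
almonds per bundle = 434 / 31 = 14.

14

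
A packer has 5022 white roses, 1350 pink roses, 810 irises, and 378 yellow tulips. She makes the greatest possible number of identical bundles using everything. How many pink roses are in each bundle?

Number of bundles = gcd(5022, 1350, 810, 378).
5022 = 2 × 3^4 × 31
1350 = 2 × 3^3 × 5^2
810 = 2 × 3^4 × 5
378 = 2 × 3^3 × 7
gcd(5022, 1350, 810, 378) = 2 × 3^3 = 54.
pink roses per bundle = 1350 / 54 = 25.

25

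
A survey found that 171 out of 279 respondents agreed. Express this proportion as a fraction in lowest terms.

171 = 3^2 × 19
279 = 3^2 × 31
gcd(171, 279) = 3^2 = 9.
Divide numerator and denominator by 9: 171/279 = 19/31.

19/31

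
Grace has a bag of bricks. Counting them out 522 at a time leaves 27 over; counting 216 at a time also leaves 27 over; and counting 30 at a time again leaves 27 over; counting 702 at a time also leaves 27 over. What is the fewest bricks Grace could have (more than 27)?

N − 27 must be a common multiple of 522, 216, 30, and 702.
522 = 2 × 3^2 × 29
216 = 2^3 × 3^3
30 = 2 × 3 × 5
702 = 2 × 3^3 × 13
LCM(522, 216, 30, 702) = 2^3 × 3^3 × 5 × 13 × 29 = 407160.
Smallest N > 27 is LCM + 27 = 407160 + 27 = 407187.

407187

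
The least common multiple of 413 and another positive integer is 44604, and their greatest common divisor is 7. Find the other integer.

756

gcd × lcm = product of the two integers, so the other integer is (7 × 44604) / 413 = 756.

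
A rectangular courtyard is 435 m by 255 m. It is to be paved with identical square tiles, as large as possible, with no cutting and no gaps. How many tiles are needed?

Tile side = gcd(435, 255).
435 = 3 × 5 × 29
255 = 3 × 5 × 17
gcd(435, 255) = 3 × 5 = 15.
Tiles: (435/15) × (255/15) = 29 × 17 = 493.

493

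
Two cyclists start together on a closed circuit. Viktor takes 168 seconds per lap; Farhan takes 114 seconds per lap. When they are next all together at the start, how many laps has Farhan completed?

28 laps

The first common completion time is the LCM of the periods.
168 = 2^3 × 3 × 7
114 = 2 × 3 × 19
LCM(168, 114) = 2^3 × 3 × 7 × 19 = 3192.
Laps for period 114: 3192 / 114 = 28.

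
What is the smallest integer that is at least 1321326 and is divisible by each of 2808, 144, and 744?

1392768

The integer must be a common multiple of 2808, 144, and 744, so a multiple of their LCM.
2808 = 2^3 × 3^3 × 13
144 = 2^4 × 3^2
744 = 2^3 × 3 × 31
LCM(2808, 144, 744) = 2^4 × 3^3 × 13 × 31 = 174096.
Smallest multiple of 174096 that is ≥ 1321326: ⌈1321326/174096⌉ × 174096 = 8 × 174096 = 1392768.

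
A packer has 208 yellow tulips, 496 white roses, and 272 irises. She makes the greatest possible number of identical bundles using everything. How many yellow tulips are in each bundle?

Number of bundles = gcd(208, 496, 272).
208 = 2^4 × 13
496 = 2^4 × 31
272 = 2^4 × 17
gcd(208, 496, 272) = 2^4 = 16.
yellow tulips per bundle = 208 / 16 = 13.

13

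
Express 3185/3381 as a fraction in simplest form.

65/69

3185 = 5 × 7^2 × 13
3381 = 3 × 7^2 × 23
gcd(3185, 3381) = 7^2 = 49.
Divide numerator and denominator by 49: 3185/3381 = 65/69.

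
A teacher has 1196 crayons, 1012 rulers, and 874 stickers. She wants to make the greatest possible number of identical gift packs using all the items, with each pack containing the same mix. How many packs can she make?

46 packs

The pack count must divide each quantity, so the greatest is gcd(1196, 1012, 874).
1196 = 2^2 × 13 × 23
1012 = 2^2 × 11 × 23
874 = 2 × 19 × 23
gcd(1196, 1012, 874) = 2 × 23 = 46.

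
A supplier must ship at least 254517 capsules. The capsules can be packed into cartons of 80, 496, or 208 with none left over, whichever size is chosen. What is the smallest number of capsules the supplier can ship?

The number of capsules must be a common multiple of 80, 496, and 208, so a multiple of their LCM.
80 = 2^4 × 5
496 = 2^4 × 31
208 = 2^4 × 13
LCM(80, 496, 208) = 2^4 × 5 × 13 × 31 = 32240.
Smallest multiple of 32240 that is ≥ 254517: ⌈254517/32240⌉ × 32240 = 8 × 32240 = 257920.

257920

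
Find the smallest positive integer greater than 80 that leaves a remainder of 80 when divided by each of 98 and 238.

N − 80 must be a common multiple of 98 and 238.
98 = 2 × 7^2
238 = 2 × 7 × 17
LCM(98, 238) = 2 × 7^2 × 17 = 1666.
Smallest N > 80 is LCM + 80 = 1666 + 80 = 1746.

1746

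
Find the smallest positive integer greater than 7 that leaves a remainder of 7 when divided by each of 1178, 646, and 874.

460605

N − 7 must be a common multiple of 1178, 646, and 874.
1178 = 2 × 19 × 31
646 = 2 × 17 × 19
874 = 2 × 19 × 23
LCM(1178, 646, 874) = 2 × 17 × 19 × 23 × 31 = 460598.
Smallest N > 7 is LCM + 7 = 460598 + 7 = 460605.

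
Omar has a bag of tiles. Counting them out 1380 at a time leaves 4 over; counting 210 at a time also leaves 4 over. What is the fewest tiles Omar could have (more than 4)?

N − 4 must be a common multiple of 1380 and 210.
1380 = 2^2 × 3 × 5 × 23
210 = 2 × 3 × 5 × 7
LCM(1380, 210) = 2^2 × 3 × 5 × 7 × 23 = 9660.
Smallest N > 4 is LCM + 4 = 9660 + 4 = 9664.

9664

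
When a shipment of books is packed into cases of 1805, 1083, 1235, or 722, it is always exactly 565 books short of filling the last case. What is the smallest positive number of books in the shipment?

140225

Being 565 short of a full case of size k means N ≡ −565 (mod k), i.e. N + 565 is a multiple of each size.
1805 = 5 × 19^2
1083 = 3 × 19^2
1235 = 5 × 13 × 19
722 = 2 × 19^2
LCM(1805, 1083, 1235, 722) = 2 × 3 × 5 × 13 × 19^2 = 140790.
Smallest positive N is 140790 − 565 = 140225.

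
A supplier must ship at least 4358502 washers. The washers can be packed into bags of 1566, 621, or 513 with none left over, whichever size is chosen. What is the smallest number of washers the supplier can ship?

The number of washers must be a common multiple of 1566, 621, and 513, so a multiple of their LCM.
1566 = 2 × 3^3 × 29
621 = 3^3 × 23
513 = 3^3 × 19
LCM(1566, 621, 513) = 2 × 3^3 × 19 × 23 × 29 = 684342.
Smallest multiple of 684342 that is ≥ 4358502: ⌈4358502/684342⌉ × 684342 = 7 × 684342 = 4790394.

4790394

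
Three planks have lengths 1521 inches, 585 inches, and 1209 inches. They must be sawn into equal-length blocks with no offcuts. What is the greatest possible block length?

This is the greatest common divisor of 1521, 585, and 1209.
1521 = 3^2 × 13^2
585 = 3^2 × 5 × 13
1209 = 3 × 13 × 31
gcd(1521, 585, 1209) = 3 × 13 = 39.

39 inches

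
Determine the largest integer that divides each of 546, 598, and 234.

546 = 2 × 3 × 7 × 13
598 = 2 × 13 × 23
234 = 2 × 3^2 × 13
gcd(546, 598, 234) = 2 × 13 = 26.

26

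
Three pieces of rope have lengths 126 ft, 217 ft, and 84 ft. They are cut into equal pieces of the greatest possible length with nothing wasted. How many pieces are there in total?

Piece length = gcd(126, 217, 84).
126 = 2 × 3^2 × 7
217 = 7 × 31
84 = 2^2 × 3 × 7
gcd(126, 217, 84) = 7.
Total pieces = 126/7 + 217/7 + 84/7 = 18 + 31 + 12 = 61.

61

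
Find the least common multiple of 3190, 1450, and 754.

3190 = 2 × 5 × 11 × 29
1450 = 2 × 5^2 × 29
754 = 2 × 13 × 29
LCM(3190, 1450, 754) = 2 × 5^2 × 11 × 13 × 29 = 207350.

207350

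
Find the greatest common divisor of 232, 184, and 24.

232 = 2^3 × 29
184 = 2^3 × 23
24 = 2^3 × 3
gcd(232, 184, 24) = 2^3 = 8.

8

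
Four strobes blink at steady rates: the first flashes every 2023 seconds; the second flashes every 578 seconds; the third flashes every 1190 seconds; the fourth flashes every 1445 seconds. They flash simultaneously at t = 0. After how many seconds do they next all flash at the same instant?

20230 seconds

We need the least common multiple of the intervals.
2023 = 7 × 17^2
578 = 2 × 17^2
1190 = 2 × 5 × 7 × 17
1445 = 5 × 17^2
LCM(2023, 578, 1190, 1445) = 2 × 5 × 7 × 17^2 = 20230.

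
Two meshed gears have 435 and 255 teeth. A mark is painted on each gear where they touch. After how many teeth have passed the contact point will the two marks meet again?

7395 teeth

We need the least common multiple of the intervals.
435 = 3 × 5 × 29
255 = 3 × 5 × 17
LCM(435, 255) = 3 × 5 × 17 × 29 = 7395.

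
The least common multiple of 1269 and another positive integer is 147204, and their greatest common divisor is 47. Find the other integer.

gcd × lcm = product of the two integers, so the other integer is (47 × 147204) / 1269 = 5452.

5452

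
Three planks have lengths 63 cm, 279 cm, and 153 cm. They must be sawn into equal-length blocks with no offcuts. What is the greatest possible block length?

9 cm

The block length must divide every plank, so the greatest is gcd(63, 279, 153).
63 = 3^2 × 7
279 = 3^2 × 31
153 = 3^2 × 17
gcd(63, 279, 153) = 3^2 = 9.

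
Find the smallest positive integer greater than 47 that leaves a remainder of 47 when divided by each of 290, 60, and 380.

N − 47 must be a common multiple of 290, 60, and 380.
290 = 2 × 5 × 29
60 = 2^2 × 3 × 5
380 = 2^2 × 5 × 19
LCM(290, 60, 380) = 2^2 × 3 × 5 × 19 × 29 = 33060.
Smallest N > 47 is LCM + 47 = 33060 + 47 = 33107.

33107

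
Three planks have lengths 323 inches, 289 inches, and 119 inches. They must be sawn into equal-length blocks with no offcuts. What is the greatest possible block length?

17 inches

The block length must divide every plank, so the greatest is gcd(323, 289, 119).
323 = 17 × 19
289 = 17^2
119 = 7 × 17
gcd(323, 289, 119) = 17.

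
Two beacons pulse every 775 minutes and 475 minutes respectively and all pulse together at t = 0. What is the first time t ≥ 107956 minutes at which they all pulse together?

117800 minutes

Joint pulses occur at multiples of LCM(775, 475).
775 = 5^2 × 31
475 = 5^2 × 19
LCM(775, 475) = 5^2 × 19 × 31 = 14725.
Smallest multiple of 14725 that is ≥ 107956: ⌈107956/14725⌉ × 14725 = 8 × 14725 = 117800.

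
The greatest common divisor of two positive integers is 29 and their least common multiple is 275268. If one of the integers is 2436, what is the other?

3277

For two integers, gcd × lcm = product, so the other is (29 × 275268) / 2436 = 7982772 / 2436 = 3277.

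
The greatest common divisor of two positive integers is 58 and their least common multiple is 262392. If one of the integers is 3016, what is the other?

For two integers, gcd × lcm = product, so the other is (58 × 262392) / 3016 = 15218736 / 3016 = 5046.

5046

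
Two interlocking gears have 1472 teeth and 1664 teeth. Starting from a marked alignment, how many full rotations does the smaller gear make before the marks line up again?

All finish a whole number of cycles simultaneously at t = LCM of the periods.
1472 = 2^6 × 23
1664 = 2^7 × 13
LCM(1472, 1664) = 2^7 × 13 × 23 = 38272.
Rotations for period 1472: 38272 / 1472 = 26.

26 rotations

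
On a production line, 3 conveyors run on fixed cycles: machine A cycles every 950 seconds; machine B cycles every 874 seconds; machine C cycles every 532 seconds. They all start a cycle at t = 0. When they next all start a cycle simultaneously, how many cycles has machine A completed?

They are all back at their starting positions together after one LCM of the periods.
950 = 2 × 5^2 × 19
874 = 2 × 19 × 23
532 = 2^2 × 7 × 19
LCM(950, 874, 532) = 2^2 × 5^2 × 7 × 19 × 23 = 305900.
Cycles for period 950: 305900 / 950 = 322.

322 cycles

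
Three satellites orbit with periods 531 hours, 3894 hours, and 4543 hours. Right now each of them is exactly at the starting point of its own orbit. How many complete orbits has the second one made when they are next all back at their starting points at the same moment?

21 orbits

The first common completion time is the LCM of the periods.
531 = 3^2 × 59
3894 = 2 × 3 × 11 × 59
4543 = 7 × 11 × 59
LCM(531, 3894, 4543) = 2 × 3^2 × 7 × 11 × 59 = 81774.
Orbits for period 3894: 81774 / 3894 = 21.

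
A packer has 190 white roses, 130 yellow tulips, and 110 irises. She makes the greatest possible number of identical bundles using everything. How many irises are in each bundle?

Number of bundles = gcd(190, 130, 110).
190 = 2 × 5 × 19
130 = 2 × 5 × 13
110 = 2 × 5 × 11
gcd(190, 130, 110) = 2 × 5 = 10.
irises per bundle = 110 / 10 = 11.

11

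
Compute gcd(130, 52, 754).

26

130 = 2 × 5 × 13
52 = 2^2 × 13
754 = 2 × 13 × 29
gcd(130, 52, 754) = 2 × 13 = 26.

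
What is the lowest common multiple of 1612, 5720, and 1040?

354640

1612 = 2^2 × 13 × 31
5720 = 2^3 × 5 × 11 × 13
1040 = 2^4 × 5 × 13
LCM(1612, 5720, 1040) = 2^4 × 5 × 11 × 13 × 31 = 354640.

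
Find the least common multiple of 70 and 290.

70 = 2 × 5 × 7
290 = 2 × 5 × 29
LCM(70, 290) = 2 × 5 × 7 × 29 = 2030.

2030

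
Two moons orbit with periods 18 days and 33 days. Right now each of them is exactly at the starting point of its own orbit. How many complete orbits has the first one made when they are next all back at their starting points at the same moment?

The first common completion time is the LCM of the periods.
18 = 2 × 3^2
33 = 3 × 11
LCM(18, 33) = 2 × 3^2 × 11 = 198.
Orbits for period 18: 198 / 18 = 11.

11 orbits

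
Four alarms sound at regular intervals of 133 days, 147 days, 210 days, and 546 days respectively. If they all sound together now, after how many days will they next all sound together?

They coincide at every common multiple of the periods; the first is the LCM.
133 = 7 × 19
147 = 3 × 7^2
210 = 2 × 3 × 5 × 7
546 = 2 × 3 × 7 × 13
LCM(133, 147, 210, 546) = 2 × 3 × 5 × 7^2 × 13 × 19 = 363090.

363090 days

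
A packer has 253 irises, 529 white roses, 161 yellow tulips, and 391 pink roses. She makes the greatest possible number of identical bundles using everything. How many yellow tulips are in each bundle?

Number of bundles = gcd(253, 529, 161, 391).
253 = 11 × 23
529 = 23^2
161 = 7 × 23
391 = 17 × 23
gcd(253, 529, 161, 391) = 23.
yellow tulips per bundle = 161 / 23 = 7.

7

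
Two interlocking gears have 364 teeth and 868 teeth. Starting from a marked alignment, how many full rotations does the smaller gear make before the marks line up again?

31 rotations

All finish a whole number of cycles simultaneously at t = LCM of the periods.
364 = 2^2 × 7 × 13
868 = 2^2 × 7 × 31
LCM(364, 868) = 2^2 × 7 × 13 × 31 = 11284.
Rotations for period 364: 11284 / 364 = 31.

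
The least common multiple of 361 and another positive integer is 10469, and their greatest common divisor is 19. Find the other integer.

gcd × lcm = product of the two integers, so the other integer is (19 × 10469) / 361 = 551.

551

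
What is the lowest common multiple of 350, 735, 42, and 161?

169050

350 = 2 × 5^2 × 7
735 = 3 × 5 × 7^2
42 = 2 × 3 × 7
161 = 7 × 23
LCM(350, 735, 42, 161) = 2 × 3 × 5^2 × 7^2 × 23 = 169050.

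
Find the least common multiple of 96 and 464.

2784

96 = 2^5 × 3
464 = 2^4 × 29
LCM(96, 464) = 2^5 × 3 × 29 = 2784.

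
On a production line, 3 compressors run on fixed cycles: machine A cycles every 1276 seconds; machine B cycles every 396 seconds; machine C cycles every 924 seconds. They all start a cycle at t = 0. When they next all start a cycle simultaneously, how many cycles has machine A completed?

63 cycles

All finish a whole number of cycles simultaneously at t = LCM of the periods.
1276 = 2^2 × 11 × 29
396 = 2^2 × 3^2 × 11
924 = 2^2 × 3 × 7 × 11
LCM(1276, 396, 924) = 2^2 × 3^2 × 7 × 11 × 29 = 80388.
Cycles for period 1276: 80388 / 1276 = 63.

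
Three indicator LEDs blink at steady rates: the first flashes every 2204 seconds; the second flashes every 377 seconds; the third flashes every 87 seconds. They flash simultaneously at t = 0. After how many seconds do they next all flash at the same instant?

They coincide at every common multiple of the periods; the first is the LCM.
2204 = 2^2 × 19 × 29
377 = 13 × 29
87 = 3 × 29
LCM(2204, 377, 87) = 2^2 × 3 × 13 × 19 × 29 = 85956.

85956 seconds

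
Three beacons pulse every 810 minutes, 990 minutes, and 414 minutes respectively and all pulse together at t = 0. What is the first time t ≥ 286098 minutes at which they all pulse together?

409860 minutes

Joint pulses occur at multiples of LCM(810, 990, 414).
810 = 2 × 3^4 × 5
990 = 2 × 3^2 × 5 × 11
414 = 2 × 3^2 × 23
LCM(810, 990, 414) = 2 × 3^4 × 5 × 11 × 23 = 204930.
Smallest multiple of 204930 that is ≥ 286098: ⌈286098/204930⌉ × 204930 = 2 × 204930 = 409860.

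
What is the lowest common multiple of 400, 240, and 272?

400 = 2^4 × 5^2
240 = 2^4 × 3 × 5
272 = 2^4 × 17
LCM(400, 240, 272) = 2^4 × 3 × 5^2 × 17 = 20400.

20400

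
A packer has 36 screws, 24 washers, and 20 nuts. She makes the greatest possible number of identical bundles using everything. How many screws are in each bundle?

Number of bundles = gcd(36, 24, 20).
36 = 2^2 × 3^2
24 = 2^3 × 3
20 = 2^2 × 5
gcd(36, 24, 20) = 2^2 = 4.
screws per bundle = 36 / 4 = 9.

9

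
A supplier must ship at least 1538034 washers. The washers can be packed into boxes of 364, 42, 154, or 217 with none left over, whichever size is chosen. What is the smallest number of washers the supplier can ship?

The number of washers must be a common multiple of 364, 42, 154, and 217, so a multiple of their LCM.
364 = 2^2 × 7 × 13
42 = 2 × 3 × 7
154 = 2 × 7 × 11
217 = 7 × 31
LCM(364, 42, 154, 217) = 2^2 × 3 × 7 × 11 × 13 × 31 = 372372.
Smallest multiple of 372372 that is ≥ 1538034: ⌈1538034/372372⌉ × 372372 = 5 × 372372 = 1861860.

1861860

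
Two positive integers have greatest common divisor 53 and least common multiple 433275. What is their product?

22963575

For any two positive integers, gcd × lcm = product = 53 × 433275 = 22963575.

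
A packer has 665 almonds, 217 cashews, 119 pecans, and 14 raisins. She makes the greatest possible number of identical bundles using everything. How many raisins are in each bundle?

2

Number of bundles = gcd(665, 217, 119, 14).
665 = 5 × 7 × 19
217 = 7 × 31
119 = 7 × 17
14 = 2 × 7
gcd(665, 217, 119, 14) = 7.
raisins per bundle = 14 / 7 = 2.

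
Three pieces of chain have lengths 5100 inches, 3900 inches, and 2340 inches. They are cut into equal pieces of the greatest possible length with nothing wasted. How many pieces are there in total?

Piece length = gcd(5100, 3900, 2340).
5100 = 2^2 × 3 × 5^2 × 17
3900 = 2^2 × 3 × 5^2 × 13
2340 = 2^2 × 3^2 × 5 × 13
gcd(5100, 3900, 2340) = 2^2 × 3 × 5 = 60.
Total pieces = 5100/60 + 3900/60 + 2340/60 = 85 + 65 + 39 = 189.

189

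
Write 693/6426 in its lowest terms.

11/102

693 = 3^2 × 7 × 11
6426 = 2 × 3^3 × 7 × 17
gcd(693, 6426) = 3^2 × 7 = 63.
Divide numerator and denominator by 63: 693/6426 = 11/102.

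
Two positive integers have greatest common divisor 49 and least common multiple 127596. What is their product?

For any two positive integers, gcd × lcm = product = 49 × 127596 = 6252204.

6252204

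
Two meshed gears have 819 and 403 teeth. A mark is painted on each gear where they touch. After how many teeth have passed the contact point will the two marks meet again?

25389 teeth

They coincide at every common multiple of the periods; the first is the LCM.
819 = 3^2 × 7 × 13
403 = 13 × 31
LCM(819, 403) = 3^2 × 7 × 13 × 31 = 25389.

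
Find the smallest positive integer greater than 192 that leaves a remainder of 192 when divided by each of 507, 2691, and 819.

245073

N − 192 must be a common multiple of 507, 2691, and 819.
507 = 3 × 13^2
2691 = 3^2 × 13 × 23
819 = 3^2 × 7 × 13
LCM(507, 2691, 819) = 3^2 × 7 × 13^2 × 23 = 244881.
Smallest N > 192 is LCM + 192 = 244881 + 192 = 245073.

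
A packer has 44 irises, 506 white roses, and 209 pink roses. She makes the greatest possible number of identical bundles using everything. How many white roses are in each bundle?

Number of bundles = gcd(44, 506, 209).
44 = 2^2 × 11
506 = 2 × 11 × 23
209 = 11 × 19
gcd(44, 506, 209) = 11.
white roses per bundle = 506 / 11 = 46.

46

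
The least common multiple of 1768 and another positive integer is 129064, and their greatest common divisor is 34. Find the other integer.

gcd × lcm = product of the two integers, so the other integer is (34 × 129064) / 1768 = 2482.

2482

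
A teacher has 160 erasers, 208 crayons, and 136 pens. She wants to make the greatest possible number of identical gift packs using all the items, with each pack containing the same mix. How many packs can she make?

The pack count must divide each quantity, so the greatest is gcd(160, 208, 136).
160 = 2^5 × 5
208 = 2^4 × 13
136 = 2^3 × 17
gcd(160, 208, 136) = 2^3 = 8.

8 packs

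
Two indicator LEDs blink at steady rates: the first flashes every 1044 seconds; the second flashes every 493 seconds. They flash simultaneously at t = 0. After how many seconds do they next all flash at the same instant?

17748 seconds

The first simultaneous occurrence is after LCM of the individual periods.
1044 = 2^2 × 3^2 × 29
493 = 17 × 29
LCM(1044, 493) = 2^2 × 3^2 × 17 × 29 = 17748.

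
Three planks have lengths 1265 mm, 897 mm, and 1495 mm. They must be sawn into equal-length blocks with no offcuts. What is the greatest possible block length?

This is the greatest common divisor of 1265, 897, and 1495.
1265 = 5 × 11 × 23
897 = 3 × 13 × 23
1495 = 5 × 13 × 23
gcd(1265, 897, 1495) = 23.

23 mm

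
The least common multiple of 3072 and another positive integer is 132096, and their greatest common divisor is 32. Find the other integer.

gcd × lcm = product of the two integers, so the other integer is (32 × 132096) / 3072 = 1376.

1376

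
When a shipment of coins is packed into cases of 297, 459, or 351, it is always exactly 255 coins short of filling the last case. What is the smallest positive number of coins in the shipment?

Being 255 short of a full case of size k means N ≡ −255 (mod k), i.e. N + 255 is a multiple of each size.
297 = 3^3 × 11
459 = 3^3 × 17
351 = 3^3 × 13
LCM(297, 459, 351) = 3^3 × 11 × 13 × 17 = 65637.
Smallest positive N is 65637 − 255 = 65382.

65382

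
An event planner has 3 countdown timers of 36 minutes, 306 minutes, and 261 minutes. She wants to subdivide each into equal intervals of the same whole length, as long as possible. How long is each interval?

The interval must divide each timer length; the longest such is the gcd.
36 = 2^2 × 3^2
306 = 2 × 3^2 × 17
261 = 3^2 × 29
gcd(36, 306, 261) = 3^2 = 9.

9 minutes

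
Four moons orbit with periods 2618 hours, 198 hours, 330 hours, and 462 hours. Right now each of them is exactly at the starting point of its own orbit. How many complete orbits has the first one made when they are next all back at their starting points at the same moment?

They are all back at their starting positions together after one LCM of the periods.
2618 = 2 × 7 × 11 × 17
198 = 2 × 3^2 × 11
330 = 2 × 3 × 5 × 11
462 = 2 × 3 × 7 × 11
LCM(2618, 198, 330, 462) = 2 × 3^2 × 5 × 7 × 11 × 17 = 117810.
Orbits for period 2618: 117810 / 2618 = 45.

45 orbits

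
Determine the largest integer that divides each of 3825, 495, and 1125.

45

3825 = 3^2 × 5^2 × 17
495 = 3^2 × 5 × 11
1125 = 3^2 × 5^3
gcd(3825, 495, 1125) = 3^2 × 5 = 45.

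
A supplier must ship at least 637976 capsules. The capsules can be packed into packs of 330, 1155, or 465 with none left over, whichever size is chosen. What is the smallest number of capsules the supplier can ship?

The number of capsules must be a common multiple of 330, 1155, and 465, so a multiple of their LCM.
330 = 2 × 3 × 5 × 11
1155 = 3 × 5 × 7 × 11
465 = 3 × 5 × 31
LCM(330, 1155, 465) = 2 × 3 × 5 × 7 × 11 × 31 = 71610.
Smallest multiple of 71610 that is ≥ 637976: ⌈637976/71610⌉ × 71610 = 9 × 71610 = 644490.

644490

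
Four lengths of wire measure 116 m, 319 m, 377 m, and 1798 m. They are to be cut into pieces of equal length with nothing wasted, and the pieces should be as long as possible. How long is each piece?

29 m

The greatest length dividing all of 116, 319, 377, and 1798 is their gcd.
116 = 2^2 × 29
319 = 11 × 29
377 = 13 × 29
1798 = 2 × 29 × 31
gcd(116, 319, 377, 1798) = 29.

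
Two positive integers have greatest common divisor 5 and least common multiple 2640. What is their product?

For any two positive integers, gcd × lcm = product = 5 × 2640 = 13200.

13200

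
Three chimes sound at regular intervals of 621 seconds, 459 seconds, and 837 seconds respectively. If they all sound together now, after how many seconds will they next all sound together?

The first simultaneous occurrence is after LCM of the individual periods.
621 = 3^3 × 23
459 = 3^3 × 17
837 = 3^3 × 31
LCM(621, 459, 837) = 3^3 × 17 × 23 × 31 = 327267.

327267 seconds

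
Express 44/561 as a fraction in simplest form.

44 = 2^2 × 11
561 = 3 × 11 × 17
gcd(44, 561) = 11.
Divide numerator and denominator by 11: 44/561 = 4/51.

4/51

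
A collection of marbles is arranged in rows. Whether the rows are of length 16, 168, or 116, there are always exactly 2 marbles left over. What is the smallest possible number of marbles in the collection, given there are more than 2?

N − 2 must be a common multiple of 16, 168, and 116.
16 = 2^4
168 = 2^3 × 3 × 7
116 = 2^2 × 29
LCM(16, 168, 116) = 2^4 × 3 × 7 × 29 = 9744.
Smallest N > 2 is LCM + 2 = 9744 + 2 = 9746.

9746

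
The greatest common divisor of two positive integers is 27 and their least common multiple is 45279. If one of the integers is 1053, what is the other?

For two integers, gcd × lcm = product, so the other is (27 × 45279) / 1053 = 1222533 / 1053 = 1161.

1161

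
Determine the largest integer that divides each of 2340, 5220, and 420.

60

2340 = 2^2 × 3^2 × 5 × 13
5220 = 2^2 × 3^2 × 5 × 29
420 = 2^2 × 3 × 5 × 7
gcd(2340, 5220, 420) = 2^2 × 3 × 5 = 60.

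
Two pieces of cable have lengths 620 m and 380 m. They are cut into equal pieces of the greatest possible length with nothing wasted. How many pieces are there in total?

50

Piece length = gcd(620, 380).
620 = 2^2 × 5 × 31
380 = 2^2 × 5 × 19
gcd(620, 380) = 2^2 × 5 = 20.
Total pieces = 620/20 + 380/20 = 31 + 19 = 50.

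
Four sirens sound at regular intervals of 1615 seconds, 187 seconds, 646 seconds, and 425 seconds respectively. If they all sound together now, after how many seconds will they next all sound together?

177650 seconds

They coincide at every common multiple of the periods; the first is the LCM.
1615 = 5 × 17 × 19
187 = 11 × 17
646 = 2 × 17 × 19
425 = 5^2 × 17
LCM(1615, 187, 646, 425) = 2 × 5^2 × 11 × 17 × 19 = 177650.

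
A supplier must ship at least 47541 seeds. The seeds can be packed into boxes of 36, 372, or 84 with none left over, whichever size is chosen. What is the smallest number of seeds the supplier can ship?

54684

The number of seeds must be a common multiple of 36, 372, and 84, so a multiple of their LCM.
36 = 2^2 × 3^2
372 = 2^2 × 3 × 31
84 = 2^2 × 3 × 7
LCM(36, 372, 84) = 2^2 × 3^2 × 7 × 31 = 7812.
Smallest multiple of 7812 that is ≥ 47541: ⌈47541/7812⌉ × 7812 = 7 × 7812 = 54684.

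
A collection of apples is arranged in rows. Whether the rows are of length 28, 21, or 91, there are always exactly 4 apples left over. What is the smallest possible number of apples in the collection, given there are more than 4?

1096

N − 4 must be a common multiple of 28, 21, and 91.
28 = 2^2 × 7
21 = 3 × 7
91 = 7 × 13
LCM(28, 21, 91) = 2^2 × 3 × 7 × 13 = 1092.
Smallest N > 4 is LCM + 4 = 1092 + 4 = 1096.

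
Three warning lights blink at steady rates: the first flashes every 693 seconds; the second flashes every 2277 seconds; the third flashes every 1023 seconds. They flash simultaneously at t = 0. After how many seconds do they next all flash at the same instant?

The first simultaneous occurrence is after LCM of the individual periods.
693 = 3^2 × 7 × 11
2277 = 3^2 × 11 × 23
1023 = 3 × 11 × 31
LCM(693, 2277, 1023) = 3^2 × 7 × 11 × 23 × 31 = 494109.

494109 seconds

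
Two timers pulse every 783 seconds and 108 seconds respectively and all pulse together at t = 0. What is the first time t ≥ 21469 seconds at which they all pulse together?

21924 seconds

Joint pulses occur at multiples of LCM(783, 108).
783 = 3^3 × 29
108 = 2^2 × 3^3
LCM(783, 108) = 2^2 × 3^3 × 29 = 3132.
Smallest multiple of 3132 that is ≥ 21469: ⌈21469/3132⌉ × 3132 = 7 × 3132 = 21924.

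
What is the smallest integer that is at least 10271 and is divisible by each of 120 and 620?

11160

The integer must be a common multiple of 120 and 620, so a multiple of their LCM.
120 = 2^3 × 3 × 5
620 = 2^2 × 5 × 31
LCM(120, 620) = 2^3 × 3 × 5 × 31 = 3720.
Smallest multiple of 3720 that is ≥ 10271: ⌈10271/3720⌉ × 3720 = 3 × 3720 = 11160.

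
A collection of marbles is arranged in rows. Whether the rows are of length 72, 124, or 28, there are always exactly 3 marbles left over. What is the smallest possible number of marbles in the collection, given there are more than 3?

N − 3 must be a common multiple of 72, 124, and 28.
72 = 2^3 × 3^2
124 = 2^2 × 31
28 = 2^2 × 7
LCM(72, 124, 28) = 2^3 × 3^2 × 7 × 31 = 15624.
Smallest N > 3 is LCM + 3 = 15624 + 3 = 15627.

15627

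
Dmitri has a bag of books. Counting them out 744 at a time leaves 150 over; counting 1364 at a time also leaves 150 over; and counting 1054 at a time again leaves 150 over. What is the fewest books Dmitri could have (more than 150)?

139278

N − 150 must be a common multiple of 744, 1364, and 1054.
744 = 2^3 × 3 × 31
1364 = 2^2 × 11 × 31
1054 = 2 × 17 × 31
LCM(744, 1364, 1054) = 2^3 × 3 × 11 × 17 × 31 = 139128.
Smallest N > 150 is LCM + 150 = 139128 + 150 = 139278.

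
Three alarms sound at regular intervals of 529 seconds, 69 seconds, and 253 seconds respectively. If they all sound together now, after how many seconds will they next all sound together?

The first simultaneous occurrence is after LCM of the individual periods.
529 = 23^2
69 = 3 × 23
253 = 11 × 23
LCM(529, 69, 253) = 3 × 11 × 23^2 = 17457.

17457 seconds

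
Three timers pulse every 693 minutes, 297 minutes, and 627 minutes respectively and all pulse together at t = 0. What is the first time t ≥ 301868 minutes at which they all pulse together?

316008 minutes

Joint pulses occur at multiples of LCM(693, 297, 627).
693 = 3^2 × 7 × 11
297 = 3^3 × 11
627 = 3 × 11 × 19
LCM(693, 297, 627) = 3^3 × 7 × 11 × 19 = 39501.
Smallest multiple of 39501 that is ≥ 301868: ⌈301868/39501⌉ × 39501 = 8 × 39501 = 316008.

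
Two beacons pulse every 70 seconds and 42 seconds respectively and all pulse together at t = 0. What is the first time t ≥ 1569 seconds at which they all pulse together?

1680 seconds

Joint pulses occur at multiples of LCM(70, 42).
70 = 2 × 5 × 7
42 = 2 × 3 × 7
LCM(70, 42) = 2 × 3 × 5 × 7 = 210.
Smallest multiple of 210 that is ≥ 1569: ⌈1569/210⌉ × 210 = 8 × 210 = 1680.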